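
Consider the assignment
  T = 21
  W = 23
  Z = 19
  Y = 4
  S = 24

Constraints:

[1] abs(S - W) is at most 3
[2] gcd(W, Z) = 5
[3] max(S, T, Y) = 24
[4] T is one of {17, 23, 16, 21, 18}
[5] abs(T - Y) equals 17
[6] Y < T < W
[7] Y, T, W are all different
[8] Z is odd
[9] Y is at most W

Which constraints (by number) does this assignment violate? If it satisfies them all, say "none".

No — constraint 2 is not satisfied.

[1] abs(24 - 23) = 1; 1 ≤ 3  true
[2] gcd(23, 19) = 1, not 5  false
[3] max(24, 21, 4) = 24  true
[4] T = 21 is in {17, 23, 16, 21, 18}  true
[5] abs(21 - 4) = 17  true
[6] values 4 < 21 < 23  true
[7] values 4, 21, 23 are pairwise distinct  true
[8] Z = 19 is odd  true
[9] Y = 4, W = 23; 4 ≤ 23  true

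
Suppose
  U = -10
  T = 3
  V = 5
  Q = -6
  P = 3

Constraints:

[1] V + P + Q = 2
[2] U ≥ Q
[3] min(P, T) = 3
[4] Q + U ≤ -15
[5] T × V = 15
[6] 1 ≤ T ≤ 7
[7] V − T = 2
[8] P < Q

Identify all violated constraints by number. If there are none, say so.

Violated: 2, 8.

[1] V + P + Q = 5 + 3 + (-6) = 2  yes
[2] U = -10, Q = -6; -10 < -6 (want ≥)  no
[3] min(3, 3) = 3  yes
[4] Q + U = -6 + (-10) = -16; -16 ≤ -15  yes
[5] T × V = 3 × 5 = 15  yes
[6] T = 3 lies in [1, 7]  yes
[7] V − T = 5 − 3 = 2  yes
[8] P = 3, Q = -6; 3 ≥ -6 (want <)  no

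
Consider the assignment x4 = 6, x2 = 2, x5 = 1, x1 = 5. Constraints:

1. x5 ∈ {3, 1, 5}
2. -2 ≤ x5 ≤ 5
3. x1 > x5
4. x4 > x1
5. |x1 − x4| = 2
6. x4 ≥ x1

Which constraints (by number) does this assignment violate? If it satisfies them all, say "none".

1. x5 = 1 is in {3, 1, 5} — holds.
2. x5 = 1 lies in [-2, 5] — holds.
3. x1 = 5, x5 = 1; 5 > 1 — holds.
4. x4 = 6, x1 = 5; 6 > 5 — holds.
5. |5 − 6| = 1, not 2 — does not hold.
6. x4 = 6, x1 = 5; 6 ≥ 5 — holds.

The assignment fails constraint 5.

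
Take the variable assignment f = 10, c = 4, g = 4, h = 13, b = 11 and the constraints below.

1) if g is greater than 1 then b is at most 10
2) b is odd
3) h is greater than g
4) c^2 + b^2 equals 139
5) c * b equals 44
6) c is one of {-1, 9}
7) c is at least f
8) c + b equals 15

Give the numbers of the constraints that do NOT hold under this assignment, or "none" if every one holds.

Constraints 1, 4, 6, 7 are violated.

1) g = 4 > 1, so we need b ≤ 10; but b = 11 > 10  false
2) b = 11 is odd  true
3) h = 13, g = 4; 13 > 4  true
4) c^2 + b^2 = 4^2 + 11^2 = 16 + 121 = 137, not 139  false
5) c * b = 4 * 11 = 44  true
6) c = 4 is not in {-1, 9}  false
7) c = 4, f = 10; 4 < 10 (want ≥)  false
8) c + b = 4 + 11 = 15  true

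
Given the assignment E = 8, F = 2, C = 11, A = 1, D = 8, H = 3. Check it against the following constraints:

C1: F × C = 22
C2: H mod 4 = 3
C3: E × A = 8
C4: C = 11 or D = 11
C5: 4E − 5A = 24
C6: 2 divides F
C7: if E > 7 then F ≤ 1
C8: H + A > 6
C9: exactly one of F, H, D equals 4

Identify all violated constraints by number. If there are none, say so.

Constraints 5, 7, 8, and 9 do not hold.

C1: F × C = 2 × 11 = 22 — holds.
C2: 3 mod 4 = 3 — holds.
C3: E × A = 8 × 1 = 8 — holds.
C4: C = 11 = 11 (first disjunct) — holds.
C5: 4E − 5A = 4(8) − 5(1) = 27, not 24 — fails.
C6: 2 / 2 = 1, so 2 divides 2 — holds.
C7: E = 8 > 7, so we need F ≤ 1; but F = 2 > 1 — fails.
C8: H + A = 3 + 1 = 4; 4 ≤ 6, bound 6 not met — fails.
C9: F=2, H=3, D=8; 0 of them equal 4, not exactly one — fails.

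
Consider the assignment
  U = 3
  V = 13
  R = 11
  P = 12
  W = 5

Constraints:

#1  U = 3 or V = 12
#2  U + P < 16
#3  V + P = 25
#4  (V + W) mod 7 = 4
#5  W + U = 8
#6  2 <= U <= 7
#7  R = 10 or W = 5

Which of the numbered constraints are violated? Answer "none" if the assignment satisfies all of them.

#1 U = 3 = 3 (first disjunct) — satisfied.
#2 U + P = 3 + 12 = 15; 15 < 16 — satisfied.
#3 V + P = 13 + 12 = 25 — satisfied.
#4 V + W = 18; 18 mod 7 = 4 — satisfied.
#5 W + U = 5 + 3 = 8 — satisfied.
#6 U = 3 lies in [2, 7] — satisfied.
#7 R = 11 ≠ 10, but W = 5 = 5 (second disjunct) — satisfied.

None — every constraint holds.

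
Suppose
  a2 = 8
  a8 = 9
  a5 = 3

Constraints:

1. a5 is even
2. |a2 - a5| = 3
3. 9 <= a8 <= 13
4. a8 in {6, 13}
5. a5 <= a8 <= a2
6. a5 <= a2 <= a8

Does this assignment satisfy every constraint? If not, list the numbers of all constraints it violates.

Violated: 1, 2, 4, 5.

1. a5 = 3 is odd — fails.
2. |8 - 3| = 5, not 3 — fails.
3. a8 = 9 lies in [9, 13] — holds.
4. a8 = 9 is not in {6, 13} — fails.
5. values 3, 9, 8; a8 = 9 is not <= a2 = 8 — fails.
6. values 3 <= 8 <= 9 — holds.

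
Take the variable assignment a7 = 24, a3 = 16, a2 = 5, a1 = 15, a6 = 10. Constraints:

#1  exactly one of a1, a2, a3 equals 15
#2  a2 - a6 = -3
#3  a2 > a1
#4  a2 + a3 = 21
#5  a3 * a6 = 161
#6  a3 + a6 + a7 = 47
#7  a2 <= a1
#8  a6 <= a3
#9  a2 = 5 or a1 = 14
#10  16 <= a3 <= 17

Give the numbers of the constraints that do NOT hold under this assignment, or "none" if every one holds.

#1 a1=15, a2=5, a3=16; 1 of them equals 15  ✔
#2 a2 - a6 = 5 - 10 = -5, not -3  ✘
#3 a2 = 5, a1 = 15; 5 ≤ 15 (want >)  ✘
#4 a2 + a3 = 5 + 16 = 21  ✔
#5 a3 * a6 = 16 * 10 = 160, not 161  ✘
#6 a3 + a6 + a7 = 16 + 10 + 24 = 50, not 47  ✘
#7 a2 = 5, a1 = 15; 5 ≤ 15  ✔
#8 a6 = 10, a3 = 16; 10 ≤ 16  ✔
#9 a2 = 5 = 5 (first disjunct)  ✔
#10 a3 = 16 lies in [16, 17]  ✔

Violated: 2, 3, 5, and 6.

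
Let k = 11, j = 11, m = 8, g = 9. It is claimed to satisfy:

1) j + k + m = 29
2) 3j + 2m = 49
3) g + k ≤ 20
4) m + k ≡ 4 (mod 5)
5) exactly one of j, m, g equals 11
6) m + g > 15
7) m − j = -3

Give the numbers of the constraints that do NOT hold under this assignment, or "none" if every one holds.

Constraint 1 is violated.

1) j + k + m = 11 + 11 + 8 = 30, not 29  ✗
2) 3j + 2m = 3(11) + 2(8) = 49  ✓
3) g + k = 9 + 11 = 20; 20 ≤ 20  ✓
4) m + k = 19; 19 mod 5 = 4  ✓
5) j=11, m=8, g=9; 1 of them equals 11  ✓
6) m + g = 8 + 9 = 17; 17 > 15  ✓
7) m − j = 8 − 11 = -3  ✓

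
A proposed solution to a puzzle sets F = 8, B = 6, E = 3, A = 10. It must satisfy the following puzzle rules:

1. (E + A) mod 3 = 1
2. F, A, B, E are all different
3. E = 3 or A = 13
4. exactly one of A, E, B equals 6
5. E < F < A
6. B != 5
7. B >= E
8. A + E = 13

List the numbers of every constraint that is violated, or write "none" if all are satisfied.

None — every constraint holds.

1. E + A = 13; 13 mod 3 = 1  ✔
2. values 8, 10, 6, 3 are pairwise distinct  ✔
3. E = 3 = 3 (first disjunct)  ✔
4. A=10, E=3, B=6; 1 of them equals 6  ✔
5. values 3 < 8 < 10  ✔
6. B = 6, and 6 ≠ 5  ✔
7. B = 6, E = 3; 6 ≥ 3  ✔
8. A + E = 10 + 3 = 13  ✔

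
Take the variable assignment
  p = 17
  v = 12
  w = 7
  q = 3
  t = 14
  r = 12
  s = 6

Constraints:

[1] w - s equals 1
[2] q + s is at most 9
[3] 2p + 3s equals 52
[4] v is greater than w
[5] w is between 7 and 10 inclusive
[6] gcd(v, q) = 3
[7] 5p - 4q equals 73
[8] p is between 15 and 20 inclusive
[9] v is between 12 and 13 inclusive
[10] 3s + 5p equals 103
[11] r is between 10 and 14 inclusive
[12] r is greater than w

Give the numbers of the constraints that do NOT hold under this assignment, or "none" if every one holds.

None — every constraint holds.

[1] w - s = 7 - 6 = 1  holds
[2] q + s = 3 + 6 = 9; 9 ≤ 9  holds
[3] 2p + 3s = 2(17) + 3(6) = 52  holds
[4] v = 12, w = 7; 12 > 7  holds
[5] w = 7 lies in [7, 10]  holds
[6] gcd(12, 3) = 3  holds
[7] 5p - 4q = 5(17) - 4(3) = 73  holds
[8] p = 17 lies in [15, 20]  holds
[9] v = 12 lies in [12, 13]  holds
[10] 3s + 5p = 3(6) + 5(17) = 103  holds
[11] r = 12 lies in [10, 14]  holds
[12] r = 12, w = 7; 12 > 7  holds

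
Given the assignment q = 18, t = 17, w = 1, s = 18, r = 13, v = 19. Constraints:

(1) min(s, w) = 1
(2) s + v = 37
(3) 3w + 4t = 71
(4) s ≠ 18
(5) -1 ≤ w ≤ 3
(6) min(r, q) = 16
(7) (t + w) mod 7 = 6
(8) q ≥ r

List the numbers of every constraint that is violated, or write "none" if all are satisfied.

(1) min(18, 1) = 1 — holds.
(2) s + v = 18 + 19 = 37 — holds.
(3) 3w + 4t = 3(1) + 4(17) = 71 — holds.
(4) s = 18, but 18 is required to differ — does not hold.
(5) w = 1 lies in [-1, 3] — holds.
(6) min(13, 18) = 13, not 16 — does not hold.
(7) t + w = 18; 18 mod 7 = 4, not 6 — does not hold.
(8) q = 18, r = 13; 18 ≥ 13 — holds.

No — constraints 4, 6, and 7 are not satisfied.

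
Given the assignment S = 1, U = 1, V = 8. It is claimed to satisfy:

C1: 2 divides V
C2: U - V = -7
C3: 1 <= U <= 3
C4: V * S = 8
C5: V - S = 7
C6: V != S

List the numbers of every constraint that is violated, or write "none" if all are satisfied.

All constraints are satisfied.

C1: 8 / 2 = 4, so 2 divides 8  OK
C2: U - V = 1 - 8 = -7  OK
C3: U = 1 lies in [1, 3]  OK
C4: V * S = 8 * 1 = 8  OK
C5: V - S = 8 - 1 = 7  OK
C6: V = 8, S = 1; distinct  OK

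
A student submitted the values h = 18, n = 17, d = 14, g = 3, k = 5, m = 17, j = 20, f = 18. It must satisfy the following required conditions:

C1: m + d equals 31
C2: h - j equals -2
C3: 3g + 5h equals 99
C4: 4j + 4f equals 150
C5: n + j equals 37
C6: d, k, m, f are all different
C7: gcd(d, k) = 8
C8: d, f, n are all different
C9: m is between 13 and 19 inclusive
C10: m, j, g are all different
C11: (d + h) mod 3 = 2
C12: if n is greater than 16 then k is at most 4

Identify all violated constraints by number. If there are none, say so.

Violated: 4, 7, and 12.

C1: m + d = 17 + 14 = 31  ✓
C2: h - j = 18 - 20 = -2  ✓
C3: 3g + 5h = 3(3) + 5(18) = 99  ✓
C4: 4j + 4f = 4(20) + 4(18) = 152, not 150  ✗
C5: n + j = 17 + 20 = 37  ✓
C6: values 14, 5, 17, 18 are pairwise distinct  ✓
C7: gcd(14, 5) = 1, not 8  ✗
C8: values 14, 18, 17 are pairwise distinct  ✓
C9: m = 17 lies in [13, 19]  ✓
C10: values 17, 20, 3 are pairwise distinct  ✓
C11: d + h = 32; 32 mod 3 = 2  ✓
C12: n = 17 > 16, so we need k ≤ 4; but k = 5 > 4  ✗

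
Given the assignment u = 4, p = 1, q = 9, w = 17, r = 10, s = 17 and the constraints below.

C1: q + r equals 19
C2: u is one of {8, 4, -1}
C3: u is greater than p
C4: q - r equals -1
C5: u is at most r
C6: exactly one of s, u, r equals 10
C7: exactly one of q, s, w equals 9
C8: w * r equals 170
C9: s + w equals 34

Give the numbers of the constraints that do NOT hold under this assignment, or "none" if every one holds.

C1: q + r = 9 + 10 = 19  OK
C2: u = 4 is in {8, 4, -1}  OK
C3: u = 4, p = 1; 4 > 1  OK
C4: q - r = 9 - 10 = -1  OK
C5: u = 4, r = 10; 4 ≤ 10  OK
C6: s=17, u=4, r=10; 1 of them equals 10  OK
C7: q=9, s=17, w=17; 1 of them equals 9  OK
C8: w * r = 17 * 10 = 170  OK
C9: s + w = 17 + 17 = 34  OK

All constraints are satisfied.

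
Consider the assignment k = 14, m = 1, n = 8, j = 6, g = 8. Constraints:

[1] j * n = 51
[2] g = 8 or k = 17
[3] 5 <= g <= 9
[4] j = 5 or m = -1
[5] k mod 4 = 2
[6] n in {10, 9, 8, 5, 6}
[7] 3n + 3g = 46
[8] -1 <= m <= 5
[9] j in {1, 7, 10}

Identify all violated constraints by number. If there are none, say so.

Constraints 1, 4, 7, 9 are violated.

[1] j * n = 6 * 8 = 48, not 51  ✗
[2] g = 8 = 8 (first disjunct)  ✓
[3] g = 8 lies in [5, 9]  ✓
[4] j = 6 ≠ 5 and m = 1 ≠ -1; both disjuncts false  ✗
[5] 14 mod 4 = 2  ✓
[6] n = 8 is in {10, 9, 8, 5, 6}  ✓
[7] 3n + 3g = 3(8) + 3(8) = 48, not 46  ✗
[8] m = 1 lies in [-1, 5]  ✓
[9] j = 6 is not in {1, 7, 10}  ✗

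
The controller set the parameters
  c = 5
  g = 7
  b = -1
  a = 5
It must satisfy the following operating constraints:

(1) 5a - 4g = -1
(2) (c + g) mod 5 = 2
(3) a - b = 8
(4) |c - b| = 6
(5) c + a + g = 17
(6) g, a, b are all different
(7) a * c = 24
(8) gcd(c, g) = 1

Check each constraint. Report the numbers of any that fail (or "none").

No — constraints 1, 3, 7 are not satisfied.

(1) 5a - 4g = 5(5) - 4(7) = -3, not -1 — violated.
(2) c + g = 12; 12 mod 5 = 2 — satisfied.
(3) a - b = 5 - (-1) = 6, not 8 — violated.
(4) |5 - (-1)| = 6 — satisfied.
(5) c + a + g = 5 + 5 + 7 = 17 — satisfied.
(6) values 7, 5, -1 are pairwise distinct — satisfied.
(7) a * c = 5 * 5 = 25, not 24 — violated.
(8) gcd(5, 7) = 1 — satisfied.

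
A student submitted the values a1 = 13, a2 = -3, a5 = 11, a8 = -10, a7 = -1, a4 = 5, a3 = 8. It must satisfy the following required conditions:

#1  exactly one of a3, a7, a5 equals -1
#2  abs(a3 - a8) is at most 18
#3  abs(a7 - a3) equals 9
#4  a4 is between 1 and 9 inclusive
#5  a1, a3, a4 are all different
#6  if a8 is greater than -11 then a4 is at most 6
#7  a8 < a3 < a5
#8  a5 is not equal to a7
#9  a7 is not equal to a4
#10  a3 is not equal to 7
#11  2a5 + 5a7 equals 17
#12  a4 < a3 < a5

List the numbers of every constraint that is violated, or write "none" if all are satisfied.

None — every constraint holds.

#1 a3=8, a7=-1, a5=11; 1 of them equals -1 — OK.
#2 abs(8 - (-10)) = 18; 18 ≤ 18 — OK.
#3 abs(-1 - 8) = 9 — OK.
#4 a4 = 5 lies in [1, 9] — OK.
#5 values 13, 8, 5 are pairwise distinct — OK.
#6 a8 = -10 > -11, so we need a4 ≤ 6; a4 = 5 ≤ 6 — OK.
#7 values -10 < 8 < 11 — OK.
#8 a5 = 11, a7 = -1; distinct — OK.
#9 a7 = -1, a4 = 5; distinct — OK.
#10 a3 = 8, and 8 ≠ 7 — OK.
#11 2a5 + 5a7 = 2(11) + 5(-1) = 17 — OK.
#12 values 5 < 8 < 11 — OK.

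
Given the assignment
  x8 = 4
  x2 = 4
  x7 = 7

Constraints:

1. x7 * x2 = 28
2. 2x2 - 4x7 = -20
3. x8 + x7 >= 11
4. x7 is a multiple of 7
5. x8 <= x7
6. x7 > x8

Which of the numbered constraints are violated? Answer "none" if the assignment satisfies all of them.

All constraints are satisfied.

1. x7 * x2 = 7 * 4 = 28 — holds.
2. 2x2 - 4x7 = 2(4) - 4(7) = -20 — holds.
3. x8 + x7 = 4 + 7 = 11; 11 ≥ 11 — holds.
4. 7 / 7 = 1, so 7 divides 7 — holds.
5. x8 = 4, x7 = 7; 4 ≤ 7 — holds.
6. x7 = 7, x8 = 4; 7 > 4 — holds.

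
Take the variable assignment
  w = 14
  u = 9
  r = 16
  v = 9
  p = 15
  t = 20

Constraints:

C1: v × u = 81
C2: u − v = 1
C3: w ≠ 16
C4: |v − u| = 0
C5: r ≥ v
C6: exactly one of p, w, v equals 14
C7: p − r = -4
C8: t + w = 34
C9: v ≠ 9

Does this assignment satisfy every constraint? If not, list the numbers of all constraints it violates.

No — constraints 2, 7, and 9 are not satisfied.

C1: v × u = 9 × 9 = 81  true
C2: u − v = 9 − 9 = 0, not 1  false
C3: w = 14, and 14 ≠ 16  true
C4: |9 − 9| = 0  true
C5: r = 16, v = 9; 16 ≥ 9  true
C6: p=15, w=14, v=9; 1 of them equals 14  true
C7: p − r = 15 − 16 = -1, not -4  false
C8: t + w = 20 + 14 = 34  true
C9: v = 9, but 9 is required to differ  false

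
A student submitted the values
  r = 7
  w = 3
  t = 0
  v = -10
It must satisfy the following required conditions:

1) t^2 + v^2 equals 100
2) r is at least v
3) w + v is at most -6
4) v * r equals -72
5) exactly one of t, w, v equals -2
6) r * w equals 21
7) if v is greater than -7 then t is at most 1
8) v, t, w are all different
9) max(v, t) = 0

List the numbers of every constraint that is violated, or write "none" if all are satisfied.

The assignment fails constraints 4 and 5.

1) t^2 + v^2 = 0^2 + (-10)^2 = 0 + 100 = 100  yes
2) r = 7, v = -10; 7 ≥ -10  yes
3) w + v = 3 + (-10) = -7; -7 ≤ -6  yes
4) v * r = -10 * 7 = -70, not -72  no
5) t=0, w=3, v=-10; 0 of them equal -2, not exactly one  no
6) r * w = 7 * 3 = 21  yes
7) v = -10, not > -7; antecedent false, conditional vacuously true  yes
8) values -10, 0, 3 are pairwise distinct  yes
9) max(-10, 0) = 0  yes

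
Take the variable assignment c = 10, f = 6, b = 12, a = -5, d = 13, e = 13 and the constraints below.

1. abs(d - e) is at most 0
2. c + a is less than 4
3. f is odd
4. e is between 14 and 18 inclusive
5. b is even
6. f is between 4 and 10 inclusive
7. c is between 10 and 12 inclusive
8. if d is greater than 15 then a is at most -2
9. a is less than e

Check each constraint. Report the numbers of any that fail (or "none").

Constraints 2, 3, 4 are violated.

1. abs(13 - 13) = 0; 0 ≤ 0 — satisfied.
2. c + a = 10 + (-5) = 5; 5 ≥ 4, bound 4 not met — violated.
3. f = 6 is even — violated.
4. e = 13 is outside [14, 18] — violated.
5. b = 12 is even — satisfied.
6. f = 6 lies in [4, 10] — satisfied.
7. c = 10 lies in [10, 12] — satisfied.
8. d = 13, not > 15; antecedent false, conditional vacuously true — satisfied.
9. a = -5, e = 13; -5 < 13 — satisfied.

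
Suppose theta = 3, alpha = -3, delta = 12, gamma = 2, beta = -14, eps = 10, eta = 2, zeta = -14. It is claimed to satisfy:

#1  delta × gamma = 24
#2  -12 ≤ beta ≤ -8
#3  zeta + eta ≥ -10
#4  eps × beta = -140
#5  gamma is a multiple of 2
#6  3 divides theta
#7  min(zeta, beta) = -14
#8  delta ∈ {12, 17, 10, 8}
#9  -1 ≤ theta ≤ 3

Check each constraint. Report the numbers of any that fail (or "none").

The assignment fails constraints 2 and 3.

#1 delta × gamma = 12 × 2 = 24 — holds.
#2 beta = -14 is outside [-12, -8] — fails.
#3 zeta + eta = -14 + 2 = -12; -12 < -10, bound -10 not met — fails.
#4 eps × beta = 10 × (-14) = -140 — holds.
#5 2 / 2 = 1, so 2 divides 2 — holds.
#6 3 / 3 = 1, so 3 divides 3 — holds.
#7 min(-14, -14) = -14 — holds.
#8 delta = 12 is in {12, 17, 10, 8} — holds.
#9 theta = 3 lies in [-1, 3] — holds.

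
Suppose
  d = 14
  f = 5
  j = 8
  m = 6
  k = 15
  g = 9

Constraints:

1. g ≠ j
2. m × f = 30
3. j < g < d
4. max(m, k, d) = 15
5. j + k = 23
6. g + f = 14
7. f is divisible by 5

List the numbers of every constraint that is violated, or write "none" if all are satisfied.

None — every constraint holds.

1. g = 9, j = 8; distinct — holds.
2. m × f = 6 × 5 = 30 — holds.
3. values 8 < 9 < 14 — holds.
4. max(6, 15, 14) = 15 — holds.
5. j + k = 8 + 15 = 23 — holds.
6. g + f = 9 + 5 = 14 — holds.
7. 5 / 5 = 1, so 5 divides 5 — holds.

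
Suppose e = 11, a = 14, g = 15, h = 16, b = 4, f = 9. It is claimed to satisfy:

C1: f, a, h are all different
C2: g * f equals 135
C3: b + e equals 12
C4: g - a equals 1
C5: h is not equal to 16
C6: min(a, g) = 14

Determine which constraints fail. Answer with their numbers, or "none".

C1: values 9, 14, 16 are pairwise distinct — holds.
C2: g * f = 15 * 9 = 135 — holds.
C3: b + e = 4 + 11 = 15, not 12 — fails.
C4: g - a = 15 - 14 = 1 — holds.
C5: h = 16, but 16 is required to differ — fails.
C6: min(14, 15) = 14 — holds.

Constraints 3 and 5 do not hold.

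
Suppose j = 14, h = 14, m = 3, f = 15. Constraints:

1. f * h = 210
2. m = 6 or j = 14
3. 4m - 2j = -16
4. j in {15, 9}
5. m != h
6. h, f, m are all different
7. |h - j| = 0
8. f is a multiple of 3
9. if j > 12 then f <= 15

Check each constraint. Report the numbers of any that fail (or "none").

1. f * h = 15 * 14 = 210  holds
2. m = 3 ≠ 6, but j = 14 = 14 (second disjunct)  holds
3. 4m - 2j = 4(3) - 2(14) = -16  holds
4. j = 14 is not in {15, 9}  fails
5. m = 3, h = 14; distinct  holds
6. values 14, 15, 3 are pairwise distinct  holds
7. |14 - 14| = 0  holds
8. 15 / 3 = 5, so 3 divides 15  holds
9. j = 14 > 12, so we need f ≤ 15; f = 15 ≤ 15  holds

Constraint 4 does not hold.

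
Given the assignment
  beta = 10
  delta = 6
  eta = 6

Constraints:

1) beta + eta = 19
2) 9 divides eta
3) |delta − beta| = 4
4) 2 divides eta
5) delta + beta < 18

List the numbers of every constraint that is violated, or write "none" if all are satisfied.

1) beta + eta = 10 + 6 = 16, not 19 — violated.
2) 6 = 9×0 + 6, so 9 does not divide 6 — violated.
3) |6 − 10| = 4 — satisfied.
4) 6 / 2 = 3, so 2 divides 6 — satisfied.
5) delta + beta = 6 + 10 = 16; 16 < 18 — satisfied.

No — constraints 1 and 2 are not satisfied.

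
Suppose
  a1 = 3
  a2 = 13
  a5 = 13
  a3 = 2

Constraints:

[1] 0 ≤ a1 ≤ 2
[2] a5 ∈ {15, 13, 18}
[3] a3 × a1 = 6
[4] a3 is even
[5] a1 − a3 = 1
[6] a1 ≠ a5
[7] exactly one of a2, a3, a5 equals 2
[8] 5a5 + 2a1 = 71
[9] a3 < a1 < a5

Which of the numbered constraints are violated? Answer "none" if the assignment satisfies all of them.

[1] a1 = 3 is outside [0, 2]  false
[2] a5 = 13 is in {15, 13, 18}  true
[3] a3 × a1 = 2 × 3 = 6  true
[4] a3 = 2 is even  true
[5] a1 − a3 = 3 − 2 = 1  true
[6] a1 = 3, a5 = 13; distinct  true
[7] a2=13, a3=2, a5=13; 1 of them equals 2  true
[8] 5a5 + 2a1 = 5(13) + 2(3) = 71  true
[9] values 2 < 3 < 13  true

Violated: 1.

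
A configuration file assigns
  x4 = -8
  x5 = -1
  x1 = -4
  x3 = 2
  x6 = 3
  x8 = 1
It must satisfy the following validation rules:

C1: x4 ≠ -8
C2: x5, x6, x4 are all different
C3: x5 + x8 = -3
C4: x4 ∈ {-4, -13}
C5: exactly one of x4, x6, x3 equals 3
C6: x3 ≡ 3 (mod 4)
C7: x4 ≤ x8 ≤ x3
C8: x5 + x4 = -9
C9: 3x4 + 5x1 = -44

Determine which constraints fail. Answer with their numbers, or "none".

C1: x4 = -8, but -8 is required to differ — violated.
C2: values -1, 3, -8 are pairwise distinct — satisfied.
C3: x5 + x8 = -1 + 1 = 0, not -3 — violated.
C4: x4 = -8 is not in {-4, -13} — violated.
C5: x4=-8, x6=3, x3=2; 1 of them equals 3 — satisfied.
C6: 2 mod 4 = 2, not 3 — violated.
C7: values -8 ≤ 1 ≤ 2 — satisfied.
C8: x5 + x4 = -1 + (-8) = -9 — satisfied.
C9: 3x4 + 5x1 = 3(-8) + 5(-4) = -44 — satisfied.

No — constraints 1, 3, 4, and 6 are not satisfied.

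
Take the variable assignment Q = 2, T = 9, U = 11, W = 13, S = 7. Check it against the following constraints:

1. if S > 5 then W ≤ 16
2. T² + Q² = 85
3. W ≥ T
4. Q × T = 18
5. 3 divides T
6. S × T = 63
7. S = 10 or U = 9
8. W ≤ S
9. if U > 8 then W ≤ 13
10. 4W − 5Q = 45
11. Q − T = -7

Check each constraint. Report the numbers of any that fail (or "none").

Constraints 7, 8, and 10 do not hold.

1. S = 7 > 5, so we need W ≤ 16; W = 13 ≤ 16 — satisfied.
2. T² + Q² = 9² + 2² = 81 + 4 = 85 — satisfied.
3. W = 13, T = 9; 13 ≥ 9 — satisfied.
4. Q × T = 2 × 9 = 18 — satisfied.
5. 9 / 3 = 3, so 3 divides 9 — satisfied.
6. S × T = 7 × 9 = 63 — satisfied.
7. S = 7 ≠ 10 and U = 11 ≠ 9; both disjuncts false — violated.
8. W = 13, S = 7; 13 > 7 (want ≤) — violated.
9. U = 11 > 8, so we need W ≤ 13; W = 13 ≤ 13 — satisfied.
10. 4W − 5Q = 4(13) − 5(2) = 42, not 45 — violated.
11. Q − T = 2 − 9 = -7 — satisfied.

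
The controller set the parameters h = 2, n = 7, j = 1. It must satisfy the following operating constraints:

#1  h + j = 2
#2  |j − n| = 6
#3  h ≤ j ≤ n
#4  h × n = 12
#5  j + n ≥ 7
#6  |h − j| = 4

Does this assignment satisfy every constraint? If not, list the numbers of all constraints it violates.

#1 h + j = 2 + 1 = 3, not 2  no
#2 |1 − 7| = 6  yes
#3 values 2, 1, 7; h = 2 is not ≤ j = 1  no
#4 h × n = 2 × 7 = 14, not 12  no
#5 j + n = 1 + 7 = 8; 8 ≥ 7  yes
#6 |2 − 1| = 1, not 4  no

Constraints 1, 3, 4, 6 are violated.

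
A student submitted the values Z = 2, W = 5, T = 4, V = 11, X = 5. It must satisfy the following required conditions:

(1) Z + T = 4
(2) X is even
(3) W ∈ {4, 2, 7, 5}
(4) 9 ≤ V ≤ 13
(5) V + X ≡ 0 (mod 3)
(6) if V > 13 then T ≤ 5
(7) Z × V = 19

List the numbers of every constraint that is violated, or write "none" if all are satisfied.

(1) Z + T = 2 + 4 = 6, not 4  fails
(2) X = 5 is odd  fails
(3) W = 5 is in {4, 2, 7, 5}  holds
(4) V = 11 lies in [9, 13]  holds
(5) V + X = 16; 16 mod 3 = 1, not 0  fails
(6) V = 11, not > 13; antecedent false, conditional vacuously true  holds
(7) Z × V = 2 × 11 = 22, not 19  fails

The assignment fails constraints 1, 2, 5, 7.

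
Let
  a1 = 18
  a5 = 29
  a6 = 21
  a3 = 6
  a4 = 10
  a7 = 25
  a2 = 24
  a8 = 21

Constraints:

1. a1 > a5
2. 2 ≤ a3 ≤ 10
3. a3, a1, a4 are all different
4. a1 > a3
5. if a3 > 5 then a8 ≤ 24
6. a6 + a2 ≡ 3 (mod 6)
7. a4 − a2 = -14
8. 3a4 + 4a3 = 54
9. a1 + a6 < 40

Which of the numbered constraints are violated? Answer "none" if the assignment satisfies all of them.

Constraint 1 is violated.

1. a1 = 18, a5 = 29; 18 ≤ 29 (want >) — fails.
2. a3 = 6 lies in [2, 10] — holds.
3. values 6, 18, 10 are pairwise distinct — holds.
4. a1 = 18, a3 = 6; 18 > 6 — holds.
5. a3 = 6 > 5, so we need a8 ≤ 24; a8 = 21 ≤ 24 — holds.
6. a6 + a2 = 45; 45 mod 6 = 3 — holds.
7. a4 − a2 = 10 − 24 = -14 — holds.
8. 3a4 + 4a3 = 3(10) + 4(6) = 54 — holds.
9. a1 + a6 = 18 + 21 = 39; 39 < 40 — holds.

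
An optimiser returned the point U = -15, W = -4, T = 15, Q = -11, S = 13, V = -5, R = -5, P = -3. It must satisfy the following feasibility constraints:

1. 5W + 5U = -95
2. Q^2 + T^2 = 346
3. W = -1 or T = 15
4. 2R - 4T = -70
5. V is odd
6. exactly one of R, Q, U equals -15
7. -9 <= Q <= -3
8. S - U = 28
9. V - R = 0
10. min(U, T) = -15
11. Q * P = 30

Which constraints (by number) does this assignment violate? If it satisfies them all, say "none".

1. 5W + 5U = 5(-4) + 5(-15) = -95  true
2. Q^2 + T^2 = (-11)^2 + 15^2 = 121 + 225 = 346  true
3. W = -4 ≠ -1, but T = 15 = 15 (second disjunct)  true
4. 2R - 4T = 2(-5) - 4(15) = -70  true
5. V = -5 is odd  true
6. R=-5, Q=-11, U=-15; 1 of them equals -15  true
7. Q = -11 is outside [-9, -3]  false
8. S - U = 13 - (-15) = 28  true
9. V - R = -5 - (-5) = 0  true
10. min(-15, 15) = -15  true
11. Q * P = -11 * (-3) = 33, not 30  false

Violated: 7 and 11.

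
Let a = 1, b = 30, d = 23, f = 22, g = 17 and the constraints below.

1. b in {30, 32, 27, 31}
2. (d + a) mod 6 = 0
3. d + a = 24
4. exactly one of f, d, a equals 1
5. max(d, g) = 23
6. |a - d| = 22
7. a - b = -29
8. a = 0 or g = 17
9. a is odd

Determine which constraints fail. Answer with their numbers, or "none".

1. b = 30 is in {30, 32, 27, 31}  OK
2. d + a = 24; 24 mod 6 = 0  OK
3. d + a = 23 + 1 = 24  OK
4. f=22, d=23, a=1; 1 of them equals 1  OK
5. max(23, 17) = 23  OK
6. |1 - 23| = 22  OK
7. a - b = 1 - 30 = -29  OK
8. a = 1 ≠ 0, but g = 17 = 17 (second disjunct)  OK
9. a = 1 is odd  OK

The assignment satisfies every constraint.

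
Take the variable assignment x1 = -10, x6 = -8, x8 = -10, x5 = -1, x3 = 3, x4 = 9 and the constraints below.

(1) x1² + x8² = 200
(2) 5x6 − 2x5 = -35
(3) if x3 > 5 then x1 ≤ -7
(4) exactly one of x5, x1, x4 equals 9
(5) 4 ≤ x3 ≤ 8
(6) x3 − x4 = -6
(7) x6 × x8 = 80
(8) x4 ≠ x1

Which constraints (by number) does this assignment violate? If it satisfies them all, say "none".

(1) x1² + x8² = (-10)² + (-10)² = 100 + 100 = 200  holds
(2) 5x6 − 2x5 = 5(-8) − 2(-1) = -38, not -35  fails
(3) x3 = 3, not > 5; antecedent false, conditional vacuously true  holds
(4) x5=-1, x1=-10, x4=9; 1 of them equals 9  holds
(5) x3 = 3 is outside [4, 8]  fails
(6) x3 − x4 = 3 − 9 = -6  holds
(7) x6 × x8 = -8 × (-10) = 80  holds
(8) x4 = 9, x1 = -10; distinct  holds

Constraints 2, 5 do not hold.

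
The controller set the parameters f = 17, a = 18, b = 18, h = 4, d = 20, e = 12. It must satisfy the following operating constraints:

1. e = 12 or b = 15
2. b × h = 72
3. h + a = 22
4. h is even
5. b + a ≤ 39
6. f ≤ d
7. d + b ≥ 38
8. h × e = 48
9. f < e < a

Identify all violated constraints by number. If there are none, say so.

1. e = 12 = 12 (first disjunct) — OK.
2. b × h = 18 × 4 = 72 — OK.
3. h + a = 4 + 18 = 22 — OK.
4. h = 4 is even — OK.
5. b + a = 18 + 18 = 36; 36 ≤ 39 — OK.
6. f = 17, d = 20; 17 ≤ 20 — OK.
7. d + b = 20 + 18 = 38; 38 ≥ 38 — OK.
8. h × e = 4 × 12 = 48 — OK.
9. values 17, 12, 18; f = 17 is not < e = 12 — violated.

Constraint 9 is violated.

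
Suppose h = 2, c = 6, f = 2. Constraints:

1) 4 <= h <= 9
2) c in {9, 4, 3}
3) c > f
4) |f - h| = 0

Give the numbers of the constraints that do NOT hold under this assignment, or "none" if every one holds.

1) h = 2 is outside [4, 9] — violated.
2) c = 6 is not in {9, 4, 3} — violated.
3) c = 6, f = 2; 6 > 2 — OK.
4) |2 - 2| = 0 — OK.

Constraints 1 and 2 do not hold.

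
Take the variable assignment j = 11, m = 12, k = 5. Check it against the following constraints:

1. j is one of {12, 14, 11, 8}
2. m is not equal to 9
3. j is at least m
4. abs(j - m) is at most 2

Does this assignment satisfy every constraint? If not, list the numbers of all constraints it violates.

1. j = 11 is in {12, 14, 11, 8}  ✓
2. m = 12, and 12 ≠ 9  ✓
3. j = 11, m = 12; 11 < 12 (want ≥)  ✗
4. abs(11 - 12) = 1; 1 ≤ 2  ✓

Constraint 3 is violated.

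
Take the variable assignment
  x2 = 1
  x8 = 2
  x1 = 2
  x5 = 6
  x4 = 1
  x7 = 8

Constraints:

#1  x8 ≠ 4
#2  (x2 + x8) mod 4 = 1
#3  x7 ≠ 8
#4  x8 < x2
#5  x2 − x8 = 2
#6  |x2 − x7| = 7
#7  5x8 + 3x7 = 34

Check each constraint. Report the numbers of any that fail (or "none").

Violated: 2, 3, 4, 5.

#1 x8 = 2, and 2 ≠ 4 — OK.
#2 x2 + x8 = 3; 3 mod 4 = 3, not 1 — violated.
#3 x7 = 8, but 8 is required to differ — violated.
#4 x8 = 2, x2 = 1; 2 ≥ 1 (want <) — violated.
#5 x2 − x8 = 1 − 2 = -1, not 2 — violated.
#6 |1 − 8| = 7 — OK.
#7 5x8 + 3x7 = 5(2) + 3(8) = 34 — OK.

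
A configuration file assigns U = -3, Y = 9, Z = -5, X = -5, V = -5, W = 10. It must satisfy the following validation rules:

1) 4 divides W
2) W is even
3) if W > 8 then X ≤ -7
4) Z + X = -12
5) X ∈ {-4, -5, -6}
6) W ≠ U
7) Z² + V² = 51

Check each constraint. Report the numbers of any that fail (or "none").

No — constraints 1, 3, 4, and 7 are not satisfied.

1) 10 = 4×2 + 2, so 4 does not divide 10  ✘
2) W = 10 is even  ✔
3) W = 10 > 8, so we need X ≤ -7; but X = -5 > -7  ✘
4) Z + X = -5 + (-5) = -10, not -12  ✘
5) X = -5 is in {-4, -5, -6}  ✔
6) W = 10, U = -3; distinct  ✔
7) Z² + V² = (-5)² + (-5)² = 25 + 25 = 50, not 51  ✘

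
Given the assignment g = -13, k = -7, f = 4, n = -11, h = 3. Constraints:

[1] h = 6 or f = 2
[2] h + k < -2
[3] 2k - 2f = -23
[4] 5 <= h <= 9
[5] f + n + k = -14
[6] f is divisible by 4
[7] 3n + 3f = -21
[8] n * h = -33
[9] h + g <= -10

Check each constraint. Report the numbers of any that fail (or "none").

Violated: 1, 3, and 4.

[1] h = 3 ≠ 6 and f = 4 ≠ 2; both disjuncts false — violated.
[2] h + k = 3 + (-7) = -4; -4 < -2 — OK.
[3] 2k - 2f = 2(-7) - 2(4) = -22, not -23 — violated.
[4] h = 3 is outside [5, 9] — violated.
[5] f + n + k = 4 + (-11) + (-7) = -14 — OK.
[6] 4 / 4 = 1, so 4 divides 4 — OK.
[7] 3n + 3f = 3(-11) + 3(4) = -21 — OK.
[8] n * h = -11 * 3 = -33 — OK.
[9] h + g = 3 + (-13) = -10; -10 ≤ -10 — OK.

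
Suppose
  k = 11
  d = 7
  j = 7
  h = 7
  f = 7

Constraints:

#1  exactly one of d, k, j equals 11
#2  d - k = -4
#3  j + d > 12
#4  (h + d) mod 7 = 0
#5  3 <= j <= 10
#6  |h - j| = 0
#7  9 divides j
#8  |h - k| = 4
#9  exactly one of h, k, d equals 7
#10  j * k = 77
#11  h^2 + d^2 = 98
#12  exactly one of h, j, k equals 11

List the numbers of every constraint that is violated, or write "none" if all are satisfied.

#1 d=7, k=11, j=7; 1 of them equals 11 — holds.
#2 d - k = 7 - 11 = -4 — holds.
#3 j + d = 7 + 7 = 14; 14 > 12 — holds.
#4 h + d = 14; 14 mod 7 = 0 — holds.
#5 j = 7 lies in [3, 10] — holds.
#6 |7 - 7| = 0 — holds.
#7 7 = 9*0 + 7, so 9 does not divide 7 — fails.
#8 |7 - 11| = 4 — holds.
#9 h=7, k=11, d=7; 2 of them equal 7, not exactly one — fails.
#10 j * k = 7 * 11 = 77 — holds.
#11 h^2 + d^2 = 7^2 + 7^2 = 49 + 49 = 98 — holds.
#12 h=7, j=7, k=11; 1 of them equals 11 — holds.

Constraints 7, 9 are violated.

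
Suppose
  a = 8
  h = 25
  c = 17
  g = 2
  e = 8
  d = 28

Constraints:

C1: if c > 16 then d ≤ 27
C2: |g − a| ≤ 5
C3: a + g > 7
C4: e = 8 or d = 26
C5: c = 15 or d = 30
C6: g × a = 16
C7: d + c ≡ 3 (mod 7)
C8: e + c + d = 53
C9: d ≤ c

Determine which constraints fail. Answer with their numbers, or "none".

The assignment fails constraints 1, 2, 5, 9.

C1: c = 17 > 16, so we need d ≤ 27; but d = 28 > 27  ✘
C2: |2 − 8| = 6; 6 > 5, exceeds bound 5  ✘
C3: a + g = 8 + 2 = 10; 10 > 7  ✔
C4: e = 8 = 8 (first disjunct)  ✔
C5: c = 17 ≠ 15 and d = 28 ≠ 30; both disjuncts false  ✘
C6: g × a = 2 × 8 = 16  ✔
C7: d + c = 45; 45 mod 7 = 3  ✔
C8: e + c + d = 8 + 17 + 28 = 53  ✔
C9: d = 28, c = 17; 28 > 17 (want ≤)  ✘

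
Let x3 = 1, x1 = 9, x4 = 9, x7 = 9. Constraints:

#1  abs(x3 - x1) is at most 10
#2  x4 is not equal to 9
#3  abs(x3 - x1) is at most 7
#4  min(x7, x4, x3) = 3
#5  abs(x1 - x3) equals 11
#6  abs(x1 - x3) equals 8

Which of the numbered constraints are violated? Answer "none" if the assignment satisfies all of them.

No — constraints 2, 3, 4, and 5 are not satisfied.

#1 abs(1 - 9) = 8; 8 ≤ 10  ✓
#2 x4 = 9, but 9 is required to differ  ✗
#3 abs(1 - 9) = 8; 8 > 7, exceeds bound 7  ✗
#4 min(9, 9, 1) = 1, not 3  ✗
#5 abs(9 - 1) = 8, not 11  ✗
#6 abs(9 - 1) = 8  ✓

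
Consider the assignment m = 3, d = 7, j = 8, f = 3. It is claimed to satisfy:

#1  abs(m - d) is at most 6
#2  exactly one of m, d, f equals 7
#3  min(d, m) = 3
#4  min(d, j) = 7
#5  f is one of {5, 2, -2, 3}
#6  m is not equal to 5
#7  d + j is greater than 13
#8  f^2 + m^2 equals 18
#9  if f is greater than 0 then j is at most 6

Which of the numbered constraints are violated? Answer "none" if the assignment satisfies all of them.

No — constraint 9 is not satisfied.

#1 abs(3 - 7) = 4; 4 ≤ 6 — satisfied.
#2 m=3, d=7, f=3; 1 of them equals 7 — satisfied.
#3 min(7, 3) = 3 — satisfied.
#4 min(7, 8) = 7 — satisfied.
#5 f = 3 is in {5, 2, -2, 3} — satisfied.
#6 m = 3, and 3 ≠ 5 — satisfied.
#7 d + j = 7 + 8 = 15; 15 > 13 — satisfied.
#8 f^2 + m^2 = 3^2 + 3^2 = 9 + 9 = 18 — satisfied.
#9 f = 3 > 0, so we need j ≤ 6; but j = 8 > 6 — violated.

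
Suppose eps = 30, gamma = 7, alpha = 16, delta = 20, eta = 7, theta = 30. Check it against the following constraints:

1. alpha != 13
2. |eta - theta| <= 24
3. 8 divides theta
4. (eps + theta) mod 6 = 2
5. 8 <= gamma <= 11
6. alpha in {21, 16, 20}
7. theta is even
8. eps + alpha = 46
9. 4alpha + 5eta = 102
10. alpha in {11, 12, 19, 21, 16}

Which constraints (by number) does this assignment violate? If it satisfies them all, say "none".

No — constraints 3, 4, 5, and 9 are not satisfied.

1. alpha = 16, and 16 ≠ 13  holds
2. |7 - 30| = 23; 23 ≤ 24  holds
3. 30 = 8*3 + 6, so 8 does not divide 30  fails
4. eps + theta = 60; 60 mod 6 = 0, not 2  fails
5. gamma = 7 is outside [8, 11]  fails
6. alpha = 16 is in {21, 16, 20}  holds
7. theta = 30 is even  holds
8. eps + alpha = 30 + 16 = 46  holds
9. 4alpha + 5eta = 4(16) + 5(7) = 99, not 102  fails
10. alpha = 16 is in {11, 12, 19, 21, 16}  holds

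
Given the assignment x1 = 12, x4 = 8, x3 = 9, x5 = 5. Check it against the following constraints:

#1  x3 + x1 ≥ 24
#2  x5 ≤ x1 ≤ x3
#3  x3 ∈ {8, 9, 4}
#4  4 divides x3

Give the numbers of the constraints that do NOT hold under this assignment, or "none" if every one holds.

No — constraints 1, 2, and 4 are not satisfied.

#1 x3 + x1 = 9 + 12 = 21; 21 < 24, bound 24 not met — does not hold.
#2 values 5, 12, 9; x1 = 12 is not ≤ x3 = 9 — does not hold.
#3 x3 = 9 is in {8, 9, 4} — holds.
#4 9 = 4×2 + 1, so 4 does not divide 9 — does not hold.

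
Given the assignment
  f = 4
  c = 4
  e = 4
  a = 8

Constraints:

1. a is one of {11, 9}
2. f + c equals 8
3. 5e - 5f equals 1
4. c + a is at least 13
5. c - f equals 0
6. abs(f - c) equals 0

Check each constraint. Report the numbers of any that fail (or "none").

1. a = 8 is not in {11, 9}  fails
2. f + c = 4 + 4 = 8  holds
3. 5e - 5f = 5(4) - 5(4) = 0, not 1  fails
4. c + a = 4 + 8 = 12; 12 < 13, bound 13 not met  fails
5. c - f = 4 - 4 = 0  holds
6. abs(4 - 4) = 0  holds

Violated: 1, 3, and 4.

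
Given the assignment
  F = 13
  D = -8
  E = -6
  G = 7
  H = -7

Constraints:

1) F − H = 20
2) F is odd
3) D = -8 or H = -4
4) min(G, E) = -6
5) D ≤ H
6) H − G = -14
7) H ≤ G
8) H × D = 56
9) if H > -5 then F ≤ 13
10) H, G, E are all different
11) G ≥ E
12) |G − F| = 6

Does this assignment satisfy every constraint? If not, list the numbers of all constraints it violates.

1) F − H = 13 − (-7) = 20 — holds.
2) F = 13 is odd — holds.
3) D = -8 = -8 (first disjunct) — holds.
4) min(7, -6) = -6 — holds.
5) D = -8, H = -7; -8 ≤ -7 — holds.
6) H − G = -7 − 7 = -14 — holds.
7) H = -7, G = 7; -7 ≤ 7 — holds.
8) H × D = -7 × (-8) = 56 — holds.
9) H = -7, not > -5; antecedent false, conditional vacuously true — holds.
10) values -7, 7, -6 are pairwise distinct — holds.
11) G = 7, E = -6; 7 ≥ -6 — holds.
12) |7 − 13| = 6 — holds.

All constraints are satisfied.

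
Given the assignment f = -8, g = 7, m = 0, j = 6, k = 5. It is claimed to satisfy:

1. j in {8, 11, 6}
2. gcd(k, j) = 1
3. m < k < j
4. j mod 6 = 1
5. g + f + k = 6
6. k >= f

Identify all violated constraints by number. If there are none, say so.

1. j = 6 is in {8, 11, 6} — holds.
2. gcd(5, 6) = 1 — holds.
3. values 0 < 5 < 6 — holds.
4. 6 mod 6 = 0, not 1 — fails.
5. g + f + k = 7 + (-8) + 5 = 4, not 6 — fails.
6. k = 5, f = -8; 5 ≥ -8 — holds.

Constraints 4 and 5 do not hold.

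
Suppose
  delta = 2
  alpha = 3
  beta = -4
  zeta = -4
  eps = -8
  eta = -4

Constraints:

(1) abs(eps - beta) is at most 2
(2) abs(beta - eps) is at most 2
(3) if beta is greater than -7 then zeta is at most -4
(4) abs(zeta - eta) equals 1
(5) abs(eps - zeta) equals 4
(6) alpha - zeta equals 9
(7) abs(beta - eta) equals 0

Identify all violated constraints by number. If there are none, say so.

Constraints 1, 2, 4, and 6 are violated.

(1) abs(-8 - (-4)) = 4; 4 > 2, exceeds bound 2 — does not hold.
(2) abs(-4 - (-8)) = 4; 4 > 2, exceeds bound 2 — does not hold.
(3) beta = -4 > -7, so we need zeta ≤ -4; zeta = -4 ≤ -4 — holds.
(4) abs(-4 - (-4)) = 0, not 1 — does not hold.
(5) abs(-8 - (-4)) = 4 — holds.
(6) alpha - zeta = 3 - (-4) = 7, not 9 — does not hold.
(7) abs(-4 - (-4)) = 0 — holds.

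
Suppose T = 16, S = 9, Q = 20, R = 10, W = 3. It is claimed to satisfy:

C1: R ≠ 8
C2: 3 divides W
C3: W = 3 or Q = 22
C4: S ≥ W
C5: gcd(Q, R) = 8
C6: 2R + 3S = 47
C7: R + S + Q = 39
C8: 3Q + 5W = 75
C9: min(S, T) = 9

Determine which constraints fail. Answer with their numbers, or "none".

C1: R = 10, and 10 ≠ 8 — holds.
C2: 3 / 3 = 1, so 3 divides 3 — holds.
C3: W = 3 = 3 (first disjunct) — holds.
C4: S = 9, W = 3; 9 ≥ 3 — holds.
C5: gcd(20, 10) = 10, not 8 — fails.
C6: 2R + 3S = 2(10) + 3(9) = 47 — holds.
C7: R + S + Q = 10 + 9 + 20 = 39 — holds.
C8: 3Q + 5W = 3(20) + 5(3) = 75 — holds.
C9: min(9, 16) = 9 — holds.

No — constraint 5 is not satisfied.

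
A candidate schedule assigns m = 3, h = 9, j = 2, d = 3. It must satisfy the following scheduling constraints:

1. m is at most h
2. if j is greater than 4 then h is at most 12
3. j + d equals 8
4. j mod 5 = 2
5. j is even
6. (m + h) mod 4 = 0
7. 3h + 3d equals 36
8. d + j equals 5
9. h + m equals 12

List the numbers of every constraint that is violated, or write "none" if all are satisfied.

Constraint 3 does not hold.

1. m = 3, h = 9; 3 ≤ 9 — holds.
2. j = 2, not > 4; antecedent false, conditional vacuously true — holds.
3. j + d = 2 + 3 = 5, not 8 — does not hold.
4. 2 mod 5 = 2 — holds.
5. j = 2 is even — holds.
6. m + h = 12; 12 mod 4 = 0 — holds.
7. 3h + 3d = 3(9) + 3(3) = 36 — holds.
8. d + j = 3 + 2 = 5 — holds.
9. h + m = 9 + 3 = 12 — holds.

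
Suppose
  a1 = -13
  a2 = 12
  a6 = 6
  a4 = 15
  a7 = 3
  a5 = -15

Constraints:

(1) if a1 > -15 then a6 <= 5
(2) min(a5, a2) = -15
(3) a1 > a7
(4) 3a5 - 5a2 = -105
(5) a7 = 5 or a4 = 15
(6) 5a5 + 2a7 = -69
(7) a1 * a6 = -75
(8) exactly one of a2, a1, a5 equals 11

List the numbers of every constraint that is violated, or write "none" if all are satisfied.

(1) a1 = -13 > -15, so we need a6 ≤ 5; but a6 = 6 > 5  ✗
(2) min(-15, 12) = -15  ✓
(3) a1 = -13, a7 = 3; -13 ≤ 3 (want >)  ✗
(4) 3a5 - 5a2 = 3(-15) - 5(12) = -105  ✓
(5) a7 = 3 ≠ 5, but a4 = 15 = 15 (second disjunct)  ✓
(6) 5a5 + 2a7 = 5(-15) + 2(3) = -69  ✓
(7) a1 * a6 = -13 * 6 = -78, not -75  ✗
(8) a2=12, a1=-13, a5=-15; 0 of them equal 11, not exactly one  ✗

Constraints 1, 3, 7, 8 are violated.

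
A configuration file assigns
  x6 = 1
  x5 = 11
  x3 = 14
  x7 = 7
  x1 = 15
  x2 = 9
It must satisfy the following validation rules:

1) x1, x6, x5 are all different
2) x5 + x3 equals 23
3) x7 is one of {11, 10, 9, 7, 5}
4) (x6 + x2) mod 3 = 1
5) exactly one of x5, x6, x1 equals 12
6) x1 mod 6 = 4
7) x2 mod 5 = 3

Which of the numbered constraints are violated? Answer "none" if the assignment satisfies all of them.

Constraints 2, 5, 6, and 7 are violated.

1) values 15, 1, 11 are pairwise distinct — holds.
2) x5 + x3 = 11 + 14 = 25, not 23 — fails.
3) x7 = 7 is in {11, 10, 9, 7, 5} — holds.
4) x6 + x2 = 10; 10 mod 3 = 1 — holds.
5) x5=11, x6=1, x1=15; 0 of them equal 12, not exactly one — fails.
6) 15 mod 6 = 3, not 4 — fails.
7) 9 mod 5 = 4, not 3 — fails.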